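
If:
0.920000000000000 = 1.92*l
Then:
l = 0.48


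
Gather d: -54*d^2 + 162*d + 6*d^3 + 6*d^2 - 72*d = 6*d^3 - 48*d^2 + 90*d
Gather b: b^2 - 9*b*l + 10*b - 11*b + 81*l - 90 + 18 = b^2 + b*(-9*l - 1) + 81*l - 72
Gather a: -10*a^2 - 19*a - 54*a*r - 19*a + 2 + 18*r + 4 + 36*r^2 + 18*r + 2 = -10*a^2 + a*(-54*r - 38) + 36*r^2 + 36*r + 8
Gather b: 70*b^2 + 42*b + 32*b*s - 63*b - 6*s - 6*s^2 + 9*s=70*b^2 + b*(32*s - 21) - 6*s^2 + 3*s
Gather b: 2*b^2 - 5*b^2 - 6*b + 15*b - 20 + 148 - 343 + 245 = -3*b^2 + 9*b + 30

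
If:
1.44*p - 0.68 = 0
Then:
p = 0.47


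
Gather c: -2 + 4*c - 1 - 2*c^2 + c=-2*c^2 + 5*c - 3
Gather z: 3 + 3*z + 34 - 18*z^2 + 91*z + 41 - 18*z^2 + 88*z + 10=-36*z^2 + 182*z + 88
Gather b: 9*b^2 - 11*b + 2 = 9*b^2 - 11*b + 2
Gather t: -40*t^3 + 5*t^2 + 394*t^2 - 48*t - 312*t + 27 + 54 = -40*t^3 + 399*t^2 - 360*t + 81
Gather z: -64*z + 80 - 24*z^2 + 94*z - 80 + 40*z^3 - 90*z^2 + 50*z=40*z^3 - 114*z^2 + 80*z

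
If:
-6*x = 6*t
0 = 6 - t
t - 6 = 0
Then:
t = 6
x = -6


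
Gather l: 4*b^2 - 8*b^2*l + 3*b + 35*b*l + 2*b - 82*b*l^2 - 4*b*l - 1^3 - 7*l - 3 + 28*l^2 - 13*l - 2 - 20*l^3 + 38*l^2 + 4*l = 4*b^2 + 5*b - 20*l^3 + l^2*(66 - 82*b) + l*(-8*b^2 + 31*b - 16) - 6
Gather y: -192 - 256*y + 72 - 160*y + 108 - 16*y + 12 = -432*y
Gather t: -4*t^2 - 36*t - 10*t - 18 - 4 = -4*t^2 - 46*t - 22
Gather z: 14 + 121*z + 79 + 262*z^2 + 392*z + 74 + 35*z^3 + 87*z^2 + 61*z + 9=35*z^3 + 349*z^2 + 574*z + 176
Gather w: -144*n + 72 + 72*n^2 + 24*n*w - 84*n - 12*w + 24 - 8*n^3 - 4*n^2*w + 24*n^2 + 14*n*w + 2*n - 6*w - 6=-8*n^3 + 96*n^2 - 226*n + w*(-4*n^2 + 38*n - 18) + 90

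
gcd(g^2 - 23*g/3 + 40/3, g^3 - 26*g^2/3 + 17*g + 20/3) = g - 5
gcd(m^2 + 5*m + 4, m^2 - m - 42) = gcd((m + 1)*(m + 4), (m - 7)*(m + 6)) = 1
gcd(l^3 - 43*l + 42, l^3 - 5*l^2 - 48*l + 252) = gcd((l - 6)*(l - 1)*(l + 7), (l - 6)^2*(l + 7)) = l^2 + l - 42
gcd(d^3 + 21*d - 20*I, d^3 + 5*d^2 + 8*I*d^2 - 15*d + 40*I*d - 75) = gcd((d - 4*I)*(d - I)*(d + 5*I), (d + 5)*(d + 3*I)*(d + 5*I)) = d + 5*I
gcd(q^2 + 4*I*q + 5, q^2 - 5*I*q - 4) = q - I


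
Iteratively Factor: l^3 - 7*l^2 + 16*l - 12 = (l - 2)*(l^2 - 5*l + 6) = (l - 3)*(l - 2)*(l - 2)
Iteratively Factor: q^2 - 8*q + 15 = (q - 3)*(q - 5)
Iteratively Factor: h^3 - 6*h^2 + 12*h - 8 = (h - 2)*(h^2 - 4*h + 4) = (h - 2)^2*(h - 2)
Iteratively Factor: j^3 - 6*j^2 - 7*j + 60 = (j - 5)*(j^2 - j - 12) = (j - 5)*(j - 4)*(j + 3)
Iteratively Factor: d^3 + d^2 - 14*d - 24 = (d + 2)*(d^2 - d - 12) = (d + 2)*(d + 3)*(d - 4)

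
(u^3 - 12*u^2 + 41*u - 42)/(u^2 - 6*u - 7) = (u^2 - 5*u + 6)/(u + 1)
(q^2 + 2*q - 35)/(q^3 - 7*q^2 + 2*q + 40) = (q + 7)/(q^2 - 2*q - 8)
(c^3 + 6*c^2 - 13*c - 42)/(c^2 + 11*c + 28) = (c^2 - c - 6)/(c + 4)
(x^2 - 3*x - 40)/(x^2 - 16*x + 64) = (x + 5)/(x - 8)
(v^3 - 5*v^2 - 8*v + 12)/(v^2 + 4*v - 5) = (v^2 - 4*v - 12)/(v + 5)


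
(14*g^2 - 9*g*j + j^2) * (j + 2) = 14*g^2*j + 28*g^2 - 9*g*j^2 - 18*g*j + j^3 + 2*j^2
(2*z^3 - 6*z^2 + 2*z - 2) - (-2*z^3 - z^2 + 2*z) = 4*z^3 - 5*z^2 - 2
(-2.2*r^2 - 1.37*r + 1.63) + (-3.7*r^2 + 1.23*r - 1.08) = -5.9*r^2 - 0.14*r + 0.55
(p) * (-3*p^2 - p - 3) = -3*p^3 - p^2 - 3*p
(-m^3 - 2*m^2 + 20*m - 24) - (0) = -m^3 - 2*m^2 + 20*m - 24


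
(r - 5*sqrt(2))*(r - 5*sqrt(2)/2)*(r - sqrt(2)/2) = r^3 - 8*sqrt(2)*r^2 + 65*r/2 - 25*sqrt(2)/2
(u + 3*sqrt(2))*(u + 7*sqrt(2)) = u^2 + 10*sqrt(2)*u + 42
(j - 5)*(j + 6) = j^2 + j - 30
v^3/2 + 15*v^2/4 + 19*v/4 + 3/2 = (v/2 + 1/2)*(v + 1/2)*(v + 6)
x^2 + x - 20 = (x - 4)*(x + 5)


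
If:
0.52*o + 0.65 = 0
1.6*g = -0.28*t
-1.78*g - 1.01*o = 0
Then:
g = 0.71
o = -1.25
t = -4.05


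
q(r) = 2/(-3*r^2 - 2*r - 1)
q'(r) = 2*(6*r + 2)/(-3*r^2 - 2*r - 1)^2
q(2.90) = -0.06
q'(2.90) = 0.04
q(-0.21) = -2.81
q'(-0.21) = 2.92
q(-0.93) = -1.15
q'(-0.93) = -2.38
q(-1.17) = -0.72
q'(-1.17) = -1.31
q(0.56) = -0.65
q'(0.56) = 1.14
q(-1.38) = -0.51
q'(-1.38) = -0.80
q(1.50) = -0.19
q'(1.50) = 0.19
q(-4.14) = -0.05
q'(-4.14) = -0.02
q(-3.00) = -0.09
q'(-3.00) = -0.07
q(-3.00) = -0.09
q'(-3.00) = -0.07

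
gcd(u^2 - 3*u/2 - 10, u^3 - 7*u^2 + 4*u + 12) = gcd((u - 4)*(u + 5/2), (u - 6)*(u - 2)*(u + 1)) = 1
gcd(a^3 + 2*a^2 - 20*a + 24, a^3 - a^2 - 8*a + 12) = a^2 - 4*a + 4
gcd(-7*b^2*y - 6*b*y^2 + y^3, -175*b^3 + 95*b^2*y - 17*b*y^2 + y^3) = -7*b + y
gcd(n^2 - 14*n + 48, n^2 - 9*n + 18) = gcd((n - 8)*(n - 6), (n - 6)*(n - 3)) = n - 6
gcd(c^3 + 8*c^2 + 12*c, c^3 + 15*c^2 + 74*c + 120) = c + 6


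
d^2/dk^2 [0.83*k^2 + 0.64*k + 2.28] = 1.66000000000000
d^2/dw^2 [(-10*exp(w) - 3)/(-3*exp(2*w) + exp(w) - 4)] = (90*exp(4*w) + 138*exp(3*w) - 747*exp(2*w) - 101*exp(w) + 172)*exp(w)/(27*exp(6*w) - 27*exp(5*w) + 117*exp(4*w) - 73*exp(3*w) + 156*exp(2*w) - 48*exp(w) + 64)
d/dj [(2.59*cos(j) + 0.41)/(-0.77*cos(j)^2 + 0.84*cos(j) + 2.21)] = (1.9943*sin(j)^2 - 0.6314*cos(j) - 7.3738)*sin(j)/(-0.77*cos(j)^2 + 0.84*cos(j) + 2.21)^2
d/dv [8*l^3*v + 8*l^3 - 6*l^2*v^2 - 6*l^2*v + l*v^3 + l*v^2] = l*(8*l^2 - 12*l*v - 6*l + 3*v^2 + 2*v)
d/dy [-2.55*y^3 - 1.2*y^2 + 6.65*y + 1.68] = -7.65*y^2 - 2.4*y + 6.65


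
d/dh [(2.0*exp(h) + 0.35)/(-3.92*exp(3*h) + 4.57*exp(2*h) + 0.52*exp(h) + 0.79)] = (15.68*exp(3*h) - 5.024*exp(2*h) - 3.199*exp(h) + 1.398)*exp(h)/(15.3664*exp(6*h) - 35.8288*exp(5*h) + 16.8081*exp(4*h) - 1.4408*exp(3*h) + 7.491*exp(2*h) + 0.8216*exp(h) + 0.6241)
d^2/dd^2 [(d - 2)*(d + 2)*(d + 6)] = 6*d + 12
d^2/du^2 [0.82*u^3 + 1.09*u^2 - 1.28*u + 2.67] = 4.92*u + 2.18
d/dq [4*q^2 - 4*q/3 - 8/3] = 8*q - 4/3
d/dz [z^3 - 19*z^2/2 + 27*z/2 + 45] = 3*z^2 - 19*z + 27/2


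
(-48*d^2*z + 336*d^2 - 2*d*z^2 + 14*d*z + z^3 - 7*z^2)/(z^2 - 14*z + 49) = (-48*d^2 - 2*d*z + z^2)/(z - 7)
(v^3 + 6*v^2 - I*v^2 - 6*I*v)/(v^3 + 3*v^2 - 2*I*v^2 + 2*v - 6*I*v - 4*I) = v*(v^2 + v*(6 - I) - 6*I)/(v^3 + v^2*(3 - 2*I) + 2*v*(1 - 3*I) - 4*I)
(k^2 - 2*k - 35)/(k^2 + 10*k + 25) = (k - 7)/(k + 5)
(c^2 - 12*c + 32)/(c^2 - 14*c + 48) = (c - 4)/(c - 6)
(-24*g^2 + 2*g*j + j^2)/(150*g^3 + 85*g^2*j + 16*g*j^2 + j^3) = (-4*g + j)/(25*g^2 + 10*g*j + j^2)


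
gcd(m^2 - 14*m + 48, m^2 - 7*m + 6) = m - 6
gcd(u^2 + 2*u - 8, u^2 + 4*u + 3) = 1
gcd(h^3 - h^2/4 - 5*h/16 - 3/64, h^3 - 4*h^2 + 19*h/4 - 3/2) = 1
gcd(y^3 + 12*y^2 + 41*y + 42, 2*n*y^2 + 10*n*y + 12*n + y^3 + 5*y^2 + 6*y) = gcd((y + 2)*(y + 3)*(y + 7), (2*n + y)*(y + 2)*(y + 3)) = y^2 + 5*y + 6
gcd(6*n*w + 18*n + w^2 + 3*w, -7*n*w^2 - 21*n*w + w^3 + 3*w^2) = w + 3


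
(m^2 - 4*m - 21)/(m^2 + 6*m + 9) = (m - 7)/(m + 3)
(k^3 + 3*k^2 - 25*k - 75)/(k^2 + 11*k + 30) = (k^2 - 2*k - 15)/(k + 6)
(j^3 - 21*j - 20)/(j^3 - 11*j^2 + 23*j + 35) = (j + 4)/(j - 7)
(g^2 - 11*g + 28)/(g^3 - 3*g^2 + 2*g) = (g^2 - 11*g + 28)/(g*(g^2 - 3*g + 2))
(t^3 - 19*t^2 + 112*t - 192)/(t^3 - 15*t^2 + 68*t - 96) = (t - 8)/(t - 4)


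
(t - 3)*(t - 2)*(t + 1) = t^3 - 4*t^2 + t + 6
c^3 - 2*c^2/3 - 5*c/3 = c*(c - 5/3)*(c + 1)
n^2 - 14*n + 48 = (n - 8)*(n - 6)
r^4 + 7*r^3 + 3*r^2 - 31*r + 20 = (r - 1)^2*(r + 4)*(r + 5)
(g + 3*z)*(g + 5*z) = g^2 + 8*g*z + 15*z^2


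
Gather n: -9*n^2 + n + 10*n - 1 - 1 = -9*n^2 + 11*n - 2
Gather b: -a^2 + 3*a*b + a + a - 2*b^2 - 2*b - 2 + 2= -a^2 + 2*a - 2*b^2 + b*(3*a - 2)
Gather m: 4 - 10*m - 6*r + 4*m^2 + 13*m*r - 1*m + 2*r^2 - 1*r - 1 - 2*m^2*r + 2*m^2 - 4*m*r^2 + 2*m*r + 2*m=m^2*(6 - 2*r) + m*(-4*r^2 + 15*r - 9) + 2*r^2 - 7*r + 3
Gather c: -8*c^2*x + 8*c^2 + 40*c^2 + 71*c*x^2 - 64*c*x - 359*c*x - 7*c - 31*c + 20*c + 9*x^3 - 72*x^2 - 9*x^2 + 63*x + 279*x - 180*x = c^2*(48 - 8*x) + c*(71*x^2 - 423*x - 18) + 9*x^3 - 81*x^2 + 162*x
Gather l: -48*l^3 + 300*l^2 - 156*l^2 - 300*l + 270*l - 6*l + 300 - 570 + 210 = -48*l^3 + 144*l^2 - 36*l - 60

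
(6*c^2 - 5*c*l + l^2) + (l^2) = 6*c^2 - 5*c*l + 2*l^2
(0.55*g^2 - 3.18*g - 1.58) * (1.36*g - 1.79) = 0.748*g^3 - 5.3093*g^2 + 3.5434*g + 2.8282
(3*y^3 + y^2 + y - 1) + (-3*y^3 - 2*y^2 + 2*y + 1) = -y^2 + 3*y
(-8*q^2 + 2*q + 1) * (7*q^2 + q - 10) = -56*q^4 + 6*q^3 + 89*q^2 - 19*q - 10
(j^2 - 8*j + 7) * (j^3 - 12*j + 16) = j^5 - 8*j^4 - 5*j^3 + 112*j^2 - 212*j + 112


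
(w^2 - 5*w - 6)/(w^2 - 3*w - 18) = (w + 1)/(w + 3)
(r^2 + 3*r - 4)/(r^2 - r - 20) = (r - 1)/(r - 5)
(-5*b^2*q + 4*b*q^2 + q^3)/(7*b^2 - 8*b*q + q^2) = q*(5*b + q)/(-7*b + q)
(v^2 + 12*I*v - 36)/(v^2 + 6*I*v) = (v + 6*I)/v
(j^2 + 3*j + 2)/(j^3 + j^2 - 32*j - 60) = (j + 1)/(j^2 - j - 30)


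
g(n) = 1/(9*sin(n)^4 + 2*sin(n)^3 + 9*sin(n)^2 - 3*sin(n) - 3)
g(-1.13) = 0.09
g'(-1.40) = 0.04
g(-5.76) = -0.69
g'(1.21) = -0.15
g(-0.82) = 0.17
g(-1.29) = 0.07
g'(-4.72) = -0.00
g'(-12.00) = -12.68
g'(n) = (-36*sin(n)^3*cos(n) - 6*sin(n)^2*cos(n) - 18*sin(n)*cos(n) + 3*cos(n))/(9*sin(n)^4 + 2*sin(n)^3 + 9*sin(n)^2 - 3*sin(n) - 3)^2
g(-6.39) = -0.39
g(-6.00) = -0.33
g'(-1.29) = 0.07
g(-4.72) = 0.07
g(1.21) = 0.09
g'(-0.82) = 0.55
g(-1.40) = 0.07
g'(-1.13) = 0.13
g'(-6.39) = 0.73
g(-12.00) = -1.04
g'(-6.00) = -0.34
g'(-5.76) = -4.99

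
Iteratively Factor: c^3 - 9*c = (c + 3)*(c^2 - 3*c) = c*(c + 3)*(c - 3)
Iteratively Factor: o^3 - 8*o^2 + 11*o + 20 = (o - 5)*(o^2 - 3*o - 4) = (o - 5)*(o - 4)*(o + 1)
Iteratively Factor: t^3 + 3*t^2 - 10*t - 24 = (t - 3)*(t^2 + 6*t + 8) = (t - 3)*(t + 4)*(t + 2)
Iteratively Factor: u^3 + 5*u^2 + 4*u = (u + 1)*(u^2 + 4*u) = (u + 1)*(u + 4)*(u)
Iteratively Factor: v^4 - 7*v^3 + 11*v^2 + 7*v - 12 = (v - 1)*(v^3 - 6*v^2 + 5*v + 12) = (v - 4)*(v - 1)*(v^2 - 2*v - 3) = (v - 4)*(v - 3)*(v - 1)*(v + 1)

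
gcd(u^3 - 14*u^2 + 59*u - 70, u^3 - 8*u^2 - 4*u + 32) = u - 2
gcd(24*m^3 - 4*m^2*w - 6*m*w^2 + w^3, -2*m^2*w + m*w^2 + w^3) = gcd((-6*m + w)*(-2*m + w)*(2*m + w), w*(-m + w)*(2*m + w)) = 2*m + w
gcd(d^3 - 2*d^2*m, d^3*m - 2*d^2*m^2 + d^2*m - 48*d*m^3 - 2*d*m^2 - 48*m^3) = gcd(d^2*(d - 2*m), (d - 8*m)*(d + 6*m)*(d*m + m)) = 1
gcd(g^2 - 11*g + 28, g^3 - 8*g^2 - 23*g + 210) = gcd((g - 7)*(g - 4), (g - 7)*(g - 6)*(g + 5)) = g - 7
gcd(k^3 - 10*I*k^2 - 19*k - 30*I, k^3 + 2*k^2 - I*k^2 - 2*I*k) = 1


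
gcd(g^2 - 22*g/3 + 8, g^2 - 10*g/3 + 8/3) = g - 4/3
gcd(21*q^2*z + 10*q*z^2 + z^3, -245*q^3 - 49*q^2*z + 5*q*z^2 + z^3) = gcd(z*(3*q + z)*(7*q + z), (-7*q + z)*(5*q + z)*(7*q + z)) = 7*q + z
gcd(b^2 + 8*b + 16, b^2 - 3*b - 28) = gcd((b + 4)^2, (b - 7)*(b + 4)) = b + 4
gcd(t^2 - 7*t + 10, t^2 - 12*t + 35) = t - 5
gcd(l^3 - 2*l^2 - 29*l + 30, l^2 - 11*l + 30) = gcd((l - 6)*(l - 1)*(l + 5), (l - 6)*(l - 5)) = l - 6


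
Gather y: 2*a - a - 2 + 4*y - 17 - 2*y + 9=a + 2*y - 10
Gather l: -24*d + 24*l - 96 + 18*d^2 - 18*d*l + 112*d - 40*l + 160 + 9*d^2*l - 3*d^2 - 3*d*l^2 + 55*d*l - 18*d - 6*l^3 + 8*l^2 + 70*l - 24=15*d^2 + 70*d - 6*l^3 + l^2*(8 - 3*d) + l*(9*d^2 + 37*d + 54) + 40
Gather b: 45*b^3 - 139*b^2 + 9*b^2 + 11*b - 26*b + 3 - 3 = 45*b^3 - 130*b^2 - 15*b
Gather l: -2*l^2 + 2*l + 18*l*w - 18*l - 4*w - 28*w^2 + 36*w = -2*l^2 + l*(18*w - 16) - 28*w^2 + 32*w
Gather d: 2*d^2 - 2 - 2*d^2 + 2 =0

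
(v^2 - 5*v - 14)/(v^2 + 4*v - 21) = (v^2 - 5*v - 14)/(v^2 + 4*v - 21)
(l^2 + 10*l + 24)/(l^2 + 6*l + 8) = (l + 6)/(l + 2)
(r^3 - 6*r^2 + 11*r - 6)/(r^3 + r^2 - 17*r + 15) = (r - 2)/(r + 5)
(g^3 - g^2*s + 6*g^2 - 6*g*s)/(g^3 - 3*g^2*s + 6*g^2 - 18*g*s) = (-g + s)/(-g + 3*s)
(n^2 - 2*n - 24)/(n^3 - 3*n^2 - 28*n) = (n - 6)/(n*(n - 7))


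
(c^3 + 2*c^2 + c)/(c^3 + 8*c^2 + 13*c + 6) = c/(c + 6)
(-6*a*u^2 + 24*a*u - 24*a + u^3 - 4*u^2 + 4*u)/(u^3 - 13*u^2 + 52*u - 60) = (-6*a*u + 12*a + u^2 - 2*u)/(u^2 - 11*u + 30)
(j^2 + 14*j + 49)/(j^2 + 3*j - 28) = (j + 7)/(j - 4)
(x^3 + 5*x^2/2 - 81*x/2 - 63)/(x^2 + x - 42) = x + 3/2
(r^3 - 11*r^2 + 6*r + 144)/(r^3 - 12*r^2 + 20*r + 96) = (r + 3)/(r + 2)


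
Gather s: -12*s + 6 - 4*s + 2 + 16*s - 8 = 0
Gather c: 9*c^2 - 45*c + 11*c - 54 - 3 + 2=9*c^2 - 34*c - 55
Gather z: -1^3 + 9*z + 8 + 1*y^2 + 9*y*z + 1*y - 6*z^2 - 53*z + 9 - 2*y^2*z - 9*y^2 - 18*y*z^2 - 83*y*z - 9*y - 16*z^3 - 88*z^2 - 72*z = -8*y^2 - 8*y - 16*z^3 + z^2*(-18*y - 94) + z*(-2*y^2 - 74*y - 116) + 16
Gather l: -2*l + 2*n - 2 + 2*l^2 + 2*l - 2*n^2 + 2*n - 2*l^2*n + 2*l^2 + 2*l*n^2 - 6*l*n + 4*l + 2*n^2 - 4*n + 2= l^2*(4 - 2*n) + l*(2*n^2 - 6*n + 4)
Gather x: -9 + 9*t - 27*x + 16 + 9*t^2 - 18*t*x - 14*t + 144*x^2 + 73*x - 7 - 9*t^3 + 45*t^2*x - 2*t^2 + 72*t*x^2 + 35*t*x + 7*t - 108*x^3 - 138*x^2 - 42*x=-9*t^3 + 7*t^2 + 2*t - 108*x^3 + x^2*(72*t + 6) + x*(45*t^2 + 17*t + 4)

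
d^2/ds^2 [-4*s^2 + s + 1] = -8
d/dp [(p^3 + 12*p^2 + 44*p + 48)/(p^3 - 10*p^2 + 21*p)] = 2*(-11*p^4 - 23*p^3 + 274*p^2 + 480*p - 504)/(p^2*(p^4 - 20*p^3 + 142*p^2 - 420*p + 441))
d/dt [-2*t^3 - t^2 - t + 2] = -6*t^2 - 2*t - 1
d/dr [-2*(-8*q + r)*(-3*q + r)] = 22*q - 4*r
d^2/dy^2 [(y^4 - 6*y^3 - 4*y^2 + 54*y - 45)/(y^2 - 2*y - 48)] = 2*(y^6 - 6*y^5 - 132*y^4 + 502*y^3 + 11385*y^2 - 33426*y - 16740)/(y^6 - 6*y^5 - 132*y^4 + 568*y^3 + 6336*y^2 - 13824*y - 110592)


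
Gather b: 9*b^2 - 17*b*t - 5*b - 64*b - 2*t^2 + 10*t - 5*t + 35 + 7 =9*b^2 + b*(-17*t - 69) - 2*t^2 + 5*t + 42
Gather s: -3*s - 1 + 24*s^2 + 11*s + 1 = 24*s^2 + 8*s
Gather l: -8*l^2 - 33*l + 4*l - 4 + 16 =-8*l^2 - 29*l + 12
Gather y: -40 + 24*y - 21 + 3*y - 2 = 27*y - 63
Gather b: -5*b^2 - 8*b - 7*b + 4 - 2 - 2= -5*b^2 - 15*b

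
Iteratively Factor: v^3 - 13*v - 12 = (v + 1)*(v^2 - v - 12) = (v + 1)*(v + 3)*(v - 4)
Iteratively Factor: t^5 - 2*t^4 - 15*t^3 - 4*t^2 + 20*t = (t + 2)*(t^4 - 4*t^3 - 7*t^2 + 10*t) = t*(t + 2)*(t^3 - 4*t^2 - 7*t + 10) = t*(t + 2)^2*(t^2 - 6*t + 5) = t*(t - 5)*(t + 2)^2*(t - 1)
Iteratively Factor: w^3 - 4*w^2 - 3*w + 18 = (w - 3)*(w^2 - w - 6) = (w - 3)^2*(w + 2)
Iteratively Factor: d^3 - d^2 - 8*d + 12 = (d - 2)*(d^2 + d - 6) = (d - 2)*(d + 3)*(d - 2)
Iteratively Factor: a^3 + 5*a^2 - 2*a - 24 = (a + 4)*(a^2 + a - 6) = (a - 2)*(a + 4)*(a + 3)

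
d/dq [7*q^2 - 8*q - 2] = 14*q - 8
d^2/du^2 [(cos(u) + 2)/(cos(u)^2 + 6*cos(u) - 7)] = (-9*(1 - cos(2*u))^2*cos(u)/4 - (1 - cos(2*u))^2/2 - 151*cos(u)/2 - 81*cos(2*u) - 21*cos(3*u) + cos(5*u)/2 + 177)/((cos(u) - 1)^3*(cos(u) + 7)^3)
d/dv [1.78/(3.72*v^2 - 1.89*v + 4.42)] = (3.3642 - 13.2432*v)/(3.72*v^2 - 1.89*v + 4.42)^2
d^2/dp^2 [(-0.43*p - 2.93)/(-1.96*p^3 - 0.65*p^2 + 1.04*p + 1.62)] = (9.911328*p^5 + 138.357576*p^4 + 61.841494*p^3 - 12.02349*p^2 + 46.652676*p + 11.059828)/(7.529536*p^9 + 7.49112*p^8 - 9.501492*p^7 - 26.345311*p^6 - 7.341672*p^5 + 19.869018*p^4 + 20.877328*p^3 - 0.138996*p^2 - 8.188128*p - 4.251528)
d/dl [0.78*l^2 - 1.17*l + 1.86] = 1.56*l - 1.17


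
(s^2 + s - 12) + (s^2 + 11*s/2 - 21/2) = 2*s^2 + 13*s/2 - 45/2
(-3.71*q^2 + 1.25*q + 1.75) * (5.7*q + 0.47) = -21.147*q^3 + 5.3813*q^2 + 10.5625*q + 0.8225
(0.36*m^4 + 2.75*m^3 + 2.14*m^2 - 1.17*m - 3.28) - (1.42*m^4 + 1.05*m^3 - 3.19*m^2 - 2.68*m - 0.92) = -1.06*m^4 + 1.7*m^3 + 5.33*m^2 + 1.51*m - 2.36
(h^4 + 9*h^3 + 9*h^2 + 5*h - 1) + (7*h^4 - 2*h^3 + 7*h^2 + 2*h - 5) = 8*h^4 + 7*h^3 + 16*h^2 + 7*h - 6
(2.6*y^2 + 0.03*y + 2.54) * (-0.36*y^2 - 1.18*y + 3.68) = -0.936*y^4 - 3.0788*y^3 + 8.6182*y^2 - 2.8868*y + 9.3472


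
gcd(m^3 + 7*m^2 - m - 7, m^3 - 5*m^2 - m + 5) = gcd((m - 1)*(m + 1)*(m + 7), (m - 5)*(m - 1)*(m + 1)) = m^2 - 1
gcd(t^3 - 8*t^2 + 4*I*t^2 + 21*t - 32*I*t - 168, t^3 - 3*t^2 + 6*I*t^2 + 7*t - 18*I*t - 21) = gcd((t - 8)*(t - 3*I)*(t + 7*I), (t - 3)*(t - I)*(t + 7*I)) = t + 7*I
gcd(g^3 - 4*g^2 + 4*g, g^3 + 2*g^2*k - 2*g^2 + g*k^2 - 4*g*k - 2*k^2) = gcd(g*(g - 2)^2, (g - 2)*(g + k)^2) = g - 2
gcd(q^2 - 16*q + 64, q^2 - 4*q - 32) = q - 8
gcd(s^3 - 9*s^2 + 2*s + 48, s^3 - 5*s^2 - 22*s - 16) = s^2 - 6*s - 16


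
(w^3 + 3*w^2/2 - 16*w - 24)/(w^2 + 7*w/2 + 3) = (w^2 - 16)/(w + 2)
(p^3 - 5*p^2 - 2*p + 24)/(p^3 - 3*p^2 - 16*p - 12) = (p^2 - 7*p + 12)/(p^2 - 5*p - 6)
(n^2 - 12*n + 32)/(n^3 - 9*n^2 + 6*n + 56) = (n - 8)/(n^2 - 5*n - 14)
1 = 1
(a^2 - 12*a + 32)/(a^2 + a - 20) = (a - 8)/(a + 5)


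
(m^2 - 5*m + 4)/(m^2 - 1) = (m - 4)/(m + 1)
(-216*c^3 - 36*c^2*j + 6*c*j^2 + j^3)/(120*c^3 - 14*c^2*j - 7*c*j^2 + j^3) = (-36*c^2 - 12*c*j - j^2)/(20*c^2 + c*j - j^2)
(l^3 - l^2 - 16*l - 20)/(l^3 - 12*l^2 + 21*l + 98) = (l^2 - 3*l - 10)/(l^2 - 14*l + 49)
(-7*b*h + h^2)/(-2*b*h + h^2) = (7*b - h)/(2*b - h)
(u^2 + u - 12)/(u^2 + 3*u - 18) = (u + 4)/(u + 6)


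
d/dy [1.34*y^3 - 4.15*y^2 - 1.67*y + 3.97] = 4.02*y^2 - 8.3*y - 1.67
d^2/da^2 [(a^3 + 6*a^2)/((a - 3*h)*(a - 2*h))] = 2*h*(19*a^3*h + 30*a^3 - 90*a^2*h^2 - 108*a^2*h + 108*a*h^3 + 216*h^3)/(a^6 - 15*a^5*h + 93*a^4*h^2 - 305*a^3*h^3 + 558*a^2*h^4 - 540*a*h^5 + 216*h^6)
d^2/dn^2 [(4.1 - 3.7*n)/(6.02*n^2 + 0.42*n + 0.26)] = (-(3.7*n - 4.1)*(12.04*n + 0.42)*(24.08*n + 0.84) + (133.644*n - 46.256)*(6.02*n^2 + 0.42*n + 0.26))/(6.02*n^2 + 0.42*n + 0.26)^3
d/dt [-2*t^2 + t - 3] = 1 - 4*t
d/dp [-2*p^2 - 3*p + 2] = -4*p - 3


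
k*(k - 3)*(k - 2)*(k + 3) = k^4 - 2*k^3 - 9*k^2 + 18*k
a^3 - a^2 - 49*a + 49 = (a - 7)*(a - 1)*(a + 7)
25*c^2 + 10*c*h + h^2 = (5*c + h)^2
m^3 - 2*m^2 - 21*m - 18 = (m - 6)*(m + 1)*(m + 3)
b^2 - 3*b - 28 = (b - 7)*(b + 4)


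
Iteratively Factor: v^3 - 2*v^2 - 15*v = (v)*(v^2 - 2*v - 15) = v*(v + 3)*(v - 5)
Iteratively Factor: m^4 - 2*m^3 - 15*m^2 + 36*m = (m + 4)*(m^3 - 6*m^2 + 9*m) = (m - 3)*(m + 4)*(m^2 - 3*m) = (m - 3)^2*(m + 4)*(m)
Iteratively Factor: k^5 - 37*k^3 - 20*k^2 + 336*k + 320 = (k + 4)*(k^4 - 4*k^3 - 21*k^2 + 64*k + 80) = (k + 4)^2*(k^3 - 8*k^2 + 11*k + 20) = (k + 1)*(k + 4)^2*(k^2 - 9*k + 20) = (k - 5)*(k + 1)*(k + 4)^2*(k - 4)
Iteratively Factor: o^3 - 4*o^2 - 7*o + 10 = (o - 5)*(o^2 + o - 2) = (o - 5)*(o - 1)*(o + 2)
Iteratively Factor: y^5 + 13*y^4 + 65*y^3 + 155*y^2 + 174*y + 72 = (y + 4)*(y^4 + 9*y^3 + 29*y^2 + 39*y + 18) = (y + 3)*(y + 4)*(y^3 + 6*y^2 + 11*y + 6) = (y + 2)*(y + 3)*(y + 4)*(y^2 + 4*y + 3) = (y + 2)*(y + 3)^2*(y + 4)*(y + 1)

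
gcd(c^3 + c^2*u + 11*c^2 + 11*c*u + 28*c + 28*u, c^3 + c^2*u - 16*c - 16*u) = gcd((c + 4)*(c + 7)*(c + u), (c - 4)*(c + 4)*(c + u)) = c^2 + c*u + 4*c + 4*u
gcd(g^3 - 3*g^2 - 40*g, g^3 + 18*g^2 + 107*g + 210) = g + 5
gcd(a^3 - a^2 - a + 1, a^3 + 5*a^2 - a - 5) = a^2 - 1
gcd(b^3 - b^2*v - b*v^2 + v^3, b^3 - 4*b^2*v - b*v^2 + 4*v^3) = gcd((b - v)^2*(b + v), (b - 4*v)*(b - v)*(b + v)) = -b^2 + v^2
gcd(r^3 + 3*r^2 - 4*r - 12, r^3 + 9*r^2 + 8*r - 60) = r - 2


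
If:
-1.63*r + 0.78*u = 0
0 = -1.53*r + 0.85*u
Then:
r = 0.00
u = 0.00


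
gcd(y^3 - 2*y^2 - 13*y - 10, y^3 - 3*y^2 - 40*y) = 1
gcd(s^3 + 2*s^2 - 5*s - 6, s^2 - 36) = 1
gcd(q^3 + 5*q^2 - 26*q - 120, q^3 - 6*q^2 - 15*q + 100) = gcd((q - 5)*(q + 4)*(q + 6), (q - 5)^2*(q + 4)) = q^2 - q - 20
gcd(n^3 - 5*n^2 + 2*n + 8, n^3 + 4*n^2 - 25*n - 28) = n^2 - 3*n - 4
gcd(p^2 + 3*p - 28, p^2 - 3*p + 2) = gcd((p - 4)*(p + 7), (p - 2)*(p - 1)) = 1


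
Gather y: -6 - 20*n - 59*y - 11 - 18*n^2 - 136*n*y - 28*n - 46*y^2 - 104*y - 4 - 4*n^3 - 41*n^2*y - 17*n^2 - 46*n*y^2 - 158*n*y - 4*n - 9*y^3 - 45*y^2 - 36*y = -4*n^3 - 35*n^2 - 52*n - 9*y^3 + y^2*(-46*n - 91) + y*(-41*n^2 - 294*n - 199) - 21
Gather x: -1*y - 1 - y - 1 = -2*y - 2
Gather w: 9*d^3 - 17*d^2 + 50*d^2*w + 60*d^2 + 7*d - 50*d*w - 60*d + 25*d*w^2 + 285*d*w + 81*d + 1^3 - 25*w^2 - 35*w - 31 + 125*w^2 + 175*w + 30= 9*d^3 + 43*d^2 + 28*d + w^2*(25*d + 100) + w*(50*d^2 + 235*d + 140)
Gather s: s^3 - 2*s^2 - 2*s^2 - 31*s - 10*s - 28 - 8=s^3 - 4*s^2 - 41*s - 36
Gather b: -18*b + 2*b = -16*b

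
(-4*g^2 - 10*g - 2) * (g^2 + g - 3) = -4*g^4 - 14*g^3 + 28*g + 6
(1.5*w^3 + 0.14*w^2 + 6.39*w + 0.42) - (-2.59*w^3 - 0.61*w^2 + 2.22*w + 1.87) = 4.09*w^3 + 0.75*w^2 + 4.17*w - 1.45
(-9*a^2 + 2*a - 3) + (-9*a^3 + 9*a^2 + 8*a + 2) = -9*a^3 + 10*a - 1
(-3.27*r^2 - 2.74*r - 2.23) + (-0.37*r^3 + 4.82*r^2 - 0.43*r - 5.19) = -0.37*r^3 + 1.55*r^2 - 3.17*r - 7.42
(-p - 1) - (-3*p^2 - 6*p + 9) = 3*p^2 + 5*p - 10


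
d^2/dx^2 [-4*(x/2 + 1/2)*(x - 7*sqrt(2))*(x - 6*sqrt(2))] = -12*x - 4 + 52*sqrt(2)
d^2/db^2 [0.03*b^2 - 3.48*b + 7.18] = 0.0600000000000000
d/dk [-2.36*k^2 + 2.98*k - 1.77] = 2.98 - 4.72*k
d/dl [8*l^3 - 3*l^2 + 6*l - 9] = 24*l^2 - 6*l + 6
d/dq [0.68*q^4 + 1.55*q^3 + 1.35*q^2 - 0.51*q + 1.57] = 2.72*q^3 + 4.65*q^2 + 2.7*q - 0.51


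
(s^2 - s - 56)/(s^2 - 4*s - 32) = (s + 7)/(s + 4)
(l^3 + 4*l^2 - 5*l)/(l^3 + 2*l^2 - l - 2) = l*(l + 5)/(l^2 + 3*l + 2)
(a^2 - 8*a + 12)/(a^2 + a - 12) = (a^2 - 8*a + 12)/(a^2 + a - 12)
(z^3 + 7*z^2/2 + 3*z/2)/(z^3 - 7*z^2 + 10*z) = (2*z^2 + 7*z + 3)/(2*(z^2 - 7*z + 10))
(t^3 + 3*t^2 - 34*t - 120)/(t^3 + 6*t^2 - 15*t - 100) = (t^2 - 2*t - 24)/(t^2 + t - 20)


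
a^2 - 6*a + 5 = (a - 5)*(a - 1)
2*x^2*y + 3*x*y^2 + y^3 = y*(x + y)*(2*x + y)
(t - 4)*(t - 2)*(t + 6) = t^3 - 28*t + 48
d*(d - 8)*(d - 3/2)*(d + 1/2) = d^4 - 9*d^3 + 29*d^2/4 + 6*d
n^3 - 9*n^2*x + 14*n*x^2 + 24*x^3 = (n - 6*x)*(n - 4*x)*(n + x)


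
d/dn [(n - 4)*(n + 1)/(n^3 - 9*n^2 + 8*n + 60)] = (-n^4 + 6*n^3 - 7*n^2 + 48*n - 148)/(n^6 - 18*n^5 + 97*n^4 - 24*n^3 - 1016*n^2 + 960*n + 3600)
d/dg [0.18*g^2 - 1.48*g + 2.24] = 0.36*g - 1.48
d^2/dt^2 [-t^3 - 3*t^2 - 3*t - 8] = -6*t - 6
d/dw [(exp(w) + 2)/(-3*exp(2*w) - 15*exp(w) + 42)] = ((exp(w) + 2)*(2*exp(w) + 5) - exp(2*w) - 5*exp(w) + 14)*exp(w)/(3*(exp(2*w) + 5*exp(w) - 14)^2)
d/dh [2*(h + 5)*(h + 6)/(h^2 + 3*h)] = 4*(-4*h^2 - 30*h - 45)/(h^2*(h^2 + 6*h + 9))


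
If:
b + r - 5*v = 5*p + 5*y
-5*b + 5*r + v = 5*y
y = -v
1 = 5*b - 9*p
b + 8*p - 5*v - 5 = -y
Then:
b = 13/14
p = 17/42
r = 23/21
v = -5/36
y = 5/36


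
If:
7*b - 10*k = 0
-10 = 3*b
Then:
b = -10/3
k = -7/3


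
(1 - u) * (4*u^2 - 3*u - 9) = -4*u^3 + 7*u^2 + 6*u - 9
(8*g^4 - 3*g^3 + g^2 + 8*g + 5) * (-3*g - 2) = -24*g^5 - 7*g^4 + 3*g^3 - 26*g^2 - 31*g - 10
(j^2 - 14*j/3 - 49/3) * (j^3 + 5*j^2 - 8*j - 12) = j^5 + j^4/3 - 143*j^3/3 - 169*j^2/3 + 560*j/3 + 196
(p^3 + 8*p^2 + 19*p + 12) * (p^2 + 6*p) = p^5 + 14*p^4 + 67*p^3 + 126*p^2 + 72*p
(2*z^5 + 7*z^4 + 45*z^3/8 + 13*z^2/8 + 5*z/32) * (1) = 2*z^5 + 7*z^4 + 45*z^3/8 + 13*z^2/8 + 5*z/32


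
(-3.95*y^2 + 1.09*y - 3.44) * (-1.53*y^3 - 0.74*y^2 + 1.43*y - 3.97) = 6.0435*y^5 + 1.2553*y^4 - 1.1919*y^3 + 19.7858*y^2 - 9.2465*y + 13.6568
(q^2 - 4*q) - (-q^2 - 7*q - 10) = 2*q^2 + 3*q + 10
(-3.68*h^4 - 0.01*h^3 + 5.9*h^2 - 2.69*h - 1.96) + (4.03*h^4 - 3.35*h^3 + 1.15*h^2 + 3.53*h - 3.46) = 0.35*h^4 - 3.36*h^3 + 7.05*h^2 + 0.84*h - 5.42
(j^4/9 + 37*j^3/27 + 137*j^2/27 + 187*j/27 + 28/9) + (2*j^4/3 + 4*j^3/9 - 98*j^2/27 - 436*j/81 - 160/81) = 7*j^4/9 + 49*j^3/27 + 13*j^2/9 + 125*j/81 + 92/81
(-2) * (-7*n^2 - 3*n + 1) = 14*n^2 + 6*n - 2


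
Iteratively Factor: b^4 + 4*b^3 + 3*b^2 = (b)*(b^3 + 4*b^2 + 3*b) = b*(b + 1)*(b^2 + 3*b) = b*(b + 1)*(b + 3)*(b)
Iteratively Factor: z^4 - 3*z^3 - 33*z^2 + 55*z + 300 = (z + 3)*(z^3 - 6*z^2 - 15*z + 100) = (z - 5)*(z + 3)*(z^2 - z - 20) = (z - 5)*(z + 3)*(z + 4)*(z - 5)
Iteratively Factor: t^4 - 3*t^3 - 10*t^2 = (t)*(t^3 - 3*t^2 - 10*t) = t*(t - 5)*(t^2 + 2*t) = t*(t - 5)*(t + 2)*(t)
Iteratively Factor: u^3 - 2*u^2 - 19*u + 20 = (u - 5)*(u^2 + 3*u - 4) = (u - 5)*(u - 1)*(u + 4)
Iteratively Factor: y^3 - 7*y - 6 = (y + 2)*(y^2 - 2*y - 3) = (y + 1)*(y + 2)*(y - 3)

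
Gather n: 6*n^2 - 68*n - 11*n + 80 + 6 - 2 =6*n^2 - 79*n + 84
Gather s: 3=3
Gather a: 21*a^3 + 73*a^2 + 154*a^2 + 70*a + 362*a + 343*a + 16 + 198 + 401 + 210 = 21*a^3 + 227*a^2 + 775*a + 825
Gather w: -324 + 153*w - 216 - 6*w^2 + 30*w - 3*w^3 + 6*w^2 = -3*w^3 + 183*w - 540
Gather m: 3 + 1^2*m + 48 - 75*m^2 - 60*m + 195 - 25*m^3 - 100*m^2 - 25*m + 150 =-25*m^3 - 175*m^2 - 84*m + 396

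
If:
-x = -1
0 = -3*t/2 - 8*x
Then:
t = -16/3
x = 1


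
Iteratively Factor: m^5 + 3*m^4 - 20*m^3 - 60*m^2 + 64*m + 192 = (m + 4)*(m^4 - m^3 - 16*m^2 + 4*m + 48) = (m - 4)*(m + 4)*(m^3 + 3*m^2 - 4*m - 12) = (m - 4)*(m - 2)*(m + 4)*(m^2 + 5*m + 6) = (m - 4)*(m - 2)*(m + 3)*(m + 4)*(m + 2)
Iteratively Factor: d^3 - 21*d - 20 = (d + 4)*(d^2 - 4*d - 5) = (d + 1)*(d + 4)*(d - 5)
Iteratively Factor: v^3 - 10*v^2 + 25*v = (v)*(v^2 - 10*v + 25) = v*(v - 5)*(v - 5)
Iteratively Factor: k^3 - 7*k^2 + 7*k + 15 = (k + 1)*(k^2 - 8*k + 15) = (k - 5)*(k + 1)*(k - 3)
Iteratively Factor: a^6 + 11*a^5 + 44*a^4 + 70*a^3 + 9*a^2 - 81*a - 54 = (a + 2)*(a^5 + 9*a^4 + 26*a^3 + 18*a^2 - 27*a - 27) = (a + 2)*(a + 3)*(a^4 + 6*a^3 + 8*a^2 - 6*a - 9) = (a + 2)*(a + 3)^2*(a^3 + 3*a^2 - a - 3) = (a - 1)*(a + 2)*(a + 3)^2*(a^2 + 4*a + 3) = (a - 1)*(a + 1)*(a + 2)*(a + 3)^2*(a + 3)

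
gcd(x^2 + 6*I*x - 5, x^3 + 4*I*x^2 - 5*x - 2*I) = x + I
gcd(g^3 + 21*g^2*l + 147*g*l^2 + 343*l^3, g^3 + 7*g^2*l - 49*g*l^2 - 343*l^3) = g^2 + 14*g*l + 49*l^2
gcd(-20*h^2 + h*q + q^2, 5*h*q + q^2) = 5*h + q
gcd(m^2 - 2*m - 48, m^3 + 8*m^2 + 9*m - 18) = m + 6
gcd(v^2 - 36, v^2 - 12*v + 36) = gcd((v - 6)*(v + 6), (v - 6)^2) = v - 6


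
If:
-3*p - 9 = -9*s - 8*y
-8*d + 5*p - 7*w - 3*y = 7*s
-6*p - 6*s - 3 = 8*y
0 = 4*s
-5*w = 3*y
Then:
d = -71/96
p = -4/3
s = 0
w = -3/8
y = 5/8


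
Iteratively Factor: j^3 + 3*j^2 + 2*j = (j)*(j^2 + 3*j + 2) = j*(j + 2)*(j + 1)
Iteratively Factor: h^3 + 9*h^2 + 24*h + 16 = (h + 1)*(h^2 + 8*h + 16) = (h + 1)*(h + 4)*(h + 4)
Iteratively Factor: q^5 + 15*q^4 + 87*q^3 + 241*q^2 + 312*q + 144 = (q + 1)*(q^4 + 14*q^3 + 73*q^2 + 168*q + 144) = (q + 1)*(q + 3)*(q^3 + 11*q^2 + 40*q + 48) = (q + 1)*(q + 3)*(q + 4)*(q^2 + 7*q + 12) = (q + 1)*(q + 3)*(q + 4)^2*(q + 3)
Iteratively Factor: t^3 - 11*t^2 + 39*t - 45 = (t - 3)*(t^2 - 8*t + 15) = (t - 5)*(t - 3)*(t - 3)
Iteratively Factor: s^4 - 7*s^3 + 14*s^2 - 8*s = (s)*(s^3 - 7*s^2 + 14*s - 8) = s*(s - 4)*(s^2 - 3*s + 2) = s*(s - 4)*(s - 1)*(s - 2)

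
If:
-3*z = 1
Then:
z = -1/3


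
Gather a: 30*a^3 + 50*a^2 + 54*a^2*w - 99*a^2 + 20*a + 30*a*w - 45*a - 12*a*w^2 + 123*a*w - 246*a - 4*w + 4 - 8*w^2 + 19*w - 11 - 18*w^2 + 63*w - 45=30*a^3 + a^2*(54*w - 49) + a*(-12*w^2 + 153*w - 271) - 26*w^2 + 78*w - 52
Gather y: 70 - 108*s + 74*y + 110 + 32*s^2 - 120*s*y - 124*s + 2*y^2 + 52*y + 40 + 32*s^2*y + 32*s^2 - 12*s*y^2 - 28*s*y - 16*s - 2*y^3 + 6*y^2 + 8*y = 64*s^2 - 248*s - 2*y^3 + y^2*(8 - 12*s) + y*(32*s^2 - 148*s + 134) + 220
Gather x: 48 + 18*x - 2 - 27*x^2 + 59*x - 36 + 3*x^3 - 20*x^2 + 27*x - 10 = 3*x^3 - 47*x^2 + 104*x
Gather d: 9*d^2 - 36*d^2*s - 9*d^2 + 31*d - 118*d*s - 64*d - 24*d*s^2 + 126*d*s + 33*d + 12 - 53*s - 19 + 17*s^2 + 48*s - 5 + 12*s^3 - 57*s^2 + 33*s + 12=-36*d^2*s + d*(-24*s^2 + 8*s) + 12*s^3 - 40*s^2 + 28*s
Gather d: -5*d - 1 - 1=-5*d - 2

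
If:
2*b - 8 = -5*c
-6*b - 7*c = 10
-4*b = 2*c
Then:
No Solution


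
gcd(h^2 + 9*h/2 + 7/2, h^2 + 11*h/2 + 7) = h + 7/2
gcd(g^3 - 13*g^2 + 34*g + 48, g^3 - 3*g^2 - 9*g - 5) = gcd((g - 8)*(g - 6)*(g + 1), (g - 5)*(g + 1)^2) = g + 1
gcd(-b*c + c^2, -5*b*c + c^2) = c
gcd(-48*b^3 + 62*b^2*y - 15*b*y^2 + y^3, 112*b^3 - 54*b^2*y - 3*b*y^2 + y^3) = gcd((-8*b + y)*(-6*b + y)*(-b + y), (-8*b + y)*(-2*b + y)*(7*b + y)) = -8*b + y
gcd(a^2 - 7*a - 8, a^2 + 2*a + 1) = a + 1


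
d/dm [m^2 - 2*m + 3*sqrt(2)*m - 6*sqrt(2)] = 2*m - 2 + 3*sqrt(2)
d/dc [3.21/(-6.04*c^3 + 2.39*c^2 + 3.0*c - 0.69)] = (58.1652*c^2 - 15.3438*c - 9.63)/(6.04*c^3 - 2.39*c^2 - 3.0*c + 0.69)^2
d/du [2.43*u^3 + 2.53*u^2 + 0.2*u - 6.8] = 7.29*u^2 + 5.06*u + 0.2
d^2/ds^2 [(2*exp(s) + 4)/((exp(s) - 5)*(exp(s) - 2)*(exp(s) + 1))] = 8*(exp(6*s) - 27*exp(4*s) + 47*exp(3*s) + 18*exp(2*s) + 117*exp(s) + 10)*exp(s)/(exp(9*s) - 18*exp(8*s) + 117*exp(7*s) - 294*exp(6*s) - 9*exp(5*s) + 1098*exp(4*s) - 753*exp(3*s) - 1530*exp(2*s) + 900*exp(s) + 1000)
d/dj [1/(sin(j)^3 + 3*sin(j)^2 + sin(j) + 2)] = (-6*sin(j) + 3*cos(j)^2 - 4)*cos(j)/(sin(j)^3 + 3*sin(j)^2 + sin(j) + 2)^2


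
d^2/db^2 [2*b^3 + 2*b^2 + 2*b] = 12*b + 4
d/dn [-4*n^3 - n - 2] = -12*n^2 - 1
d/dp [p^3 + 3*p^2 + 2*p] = 3*p^2 + 6*p + 2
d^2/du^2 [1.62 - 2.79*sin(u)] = 2.79*sin(u)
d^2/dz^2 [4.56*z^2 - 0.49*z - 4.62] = 9.12000000000000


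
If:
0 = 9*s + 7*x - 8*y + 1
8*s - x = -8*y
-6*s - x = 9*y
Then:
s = -17/433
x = -24/433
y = 14/433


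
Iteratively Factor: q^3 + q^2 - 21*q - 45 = (q + 3)*(q^2 - 2*q - 15) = (q - 5)*(q + 3)*(q + 3)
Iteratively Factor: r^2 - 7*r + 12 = (r - 3)*(r - 4)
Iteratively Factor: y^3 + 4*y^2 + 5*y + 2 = (y + 2)*(y^2 + 2*y + 1) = (y + 1)*(y + 2)*(y + 1)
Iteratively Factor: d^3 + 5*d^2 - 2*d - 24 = (d - 2)*(d^2 + 7*d + 12) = (d - 2)*(d + 4)*(d + 3)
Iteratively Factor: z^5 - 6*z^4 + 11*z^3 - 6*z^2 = (z - 3)*(z^4 - 3*z^3 + 2*z^2) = z*(z - 3)*(z^3 - 3*z^2 + 2*z) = z*(z - 3)*(z - 2)*(z^2 - z) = z^2*(z - 3)*(z - 2)*(z - 1)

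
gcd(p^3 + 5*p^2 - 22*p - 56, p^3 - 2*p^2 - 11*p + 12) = p - 4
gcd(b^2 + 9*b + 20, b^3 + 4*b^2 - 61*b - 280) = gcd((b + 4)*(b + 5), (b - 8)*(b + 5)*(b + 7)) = b + 5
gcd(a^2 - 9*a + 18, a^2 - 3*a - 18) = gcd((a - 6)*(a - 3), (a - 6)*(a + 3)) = a - 6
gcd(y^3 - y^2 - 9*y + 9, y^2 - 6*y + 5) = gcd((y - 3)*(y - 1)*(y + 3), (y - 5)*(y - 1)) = y - 1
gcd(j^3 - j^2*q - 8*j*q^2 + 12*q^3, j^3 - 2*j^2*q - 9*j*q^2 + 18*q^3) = -j^2 - j*q + 6*q^2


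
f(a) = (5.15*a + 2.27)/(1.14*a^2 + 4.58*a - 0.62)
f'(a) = (-2.28*a - 4.58)*(5.15*a + 2.27)/(1.14*a^2 + 4.58*a - 0.62)^2 + 5.15/(1.14*a^2 + 4.58*a - 0.62)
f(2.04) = 0.95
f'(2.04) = -0.27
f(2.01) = 0.96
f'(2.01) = -0.27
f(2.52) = 0.84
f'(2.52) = -0.19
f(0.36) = 3.51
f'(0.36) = -11.71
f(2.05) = 0.95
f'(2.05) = -0.27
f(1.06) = 1.40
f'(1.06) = -0.84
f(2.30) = 0.89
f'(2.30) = -0.22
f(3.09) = 0.74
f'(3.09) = -0.14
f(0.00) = -3.66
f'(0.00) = -35.35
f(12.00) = 0.29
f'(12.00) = -0.02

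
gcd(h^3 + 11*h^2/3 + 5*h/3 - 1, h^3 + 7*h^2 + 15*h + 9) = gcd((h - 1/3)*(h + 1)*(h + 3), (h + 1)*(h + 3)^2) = h^2 + 4*h + 3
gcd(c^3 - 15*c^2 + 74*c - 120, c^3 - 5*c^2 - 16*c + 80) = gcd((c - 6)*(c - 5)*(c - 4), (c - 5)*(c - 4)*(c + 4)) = c^2 - 9*c + 20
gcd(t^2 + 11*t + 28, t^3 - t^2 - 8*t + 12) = 1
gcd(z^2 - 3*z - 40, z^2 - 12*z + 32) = z - 8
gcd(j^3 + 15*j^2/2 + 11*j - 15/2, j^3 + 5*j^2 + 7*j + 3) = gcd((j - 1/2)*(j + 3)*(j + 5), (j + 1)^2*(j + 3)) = j + 3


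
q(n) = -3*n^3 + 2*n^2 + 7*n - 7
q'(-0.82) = -2.33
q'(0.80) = 4.44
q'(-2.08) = -40.26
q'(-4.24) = -171.76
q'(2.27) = -30.30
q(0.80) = -1.66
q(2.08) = -10.78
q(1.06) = -0.91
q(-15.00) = 10463.00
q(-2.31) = 24.48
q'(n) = -9*n^2 + 4*n + 7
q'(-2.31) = -50.26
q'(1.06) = 1.13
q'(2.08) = -23.62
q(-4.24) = 227.95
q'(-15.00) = -2078.00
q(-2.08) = 14.09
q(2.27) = -15.90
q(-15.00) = 10463.00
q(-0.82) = -9.74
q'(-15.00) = -2078.00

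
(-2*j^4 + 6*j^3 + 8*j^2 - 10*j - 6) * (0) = 0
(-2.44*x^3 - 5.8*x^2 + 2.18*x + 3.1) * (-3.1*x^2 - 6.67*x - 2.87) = 7.564*x^5 + 34.2548*x^4 + 38.9308*x^3 - 7.5046*x^2 - 26.9336*x - 8.897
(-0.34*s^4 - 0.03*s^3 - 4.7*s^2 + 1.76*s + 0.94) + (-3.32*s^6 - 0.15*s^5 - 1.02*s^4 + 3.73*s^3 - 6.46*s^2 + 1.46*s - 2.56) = -3.32*s^6 - 0.15*s^5 - 1.36*s^4 + 3.7*s^3 - 11.16*s^2 + 3.22*s - 1.62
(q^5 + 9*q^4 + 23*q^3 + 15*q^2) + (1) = q^5 + 9*q^4 + 23*q^3 + 15*q^2 + 1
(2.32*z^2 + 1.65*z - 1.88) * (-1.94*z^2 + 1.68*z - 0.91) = -4.5008*z^4 + 0.6966*z^3 + 4.308*z^2 - 4.6599*z + 1.7108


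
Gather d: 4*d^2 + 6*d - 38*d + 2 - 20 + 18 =4*d^2 - 32*d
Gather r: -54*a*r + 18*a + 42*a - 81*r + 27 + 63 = 60*a + r*(-54*a - 81) + 90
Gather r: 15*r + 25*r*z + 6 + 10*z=r*(25*z + 15) + 10*z + 6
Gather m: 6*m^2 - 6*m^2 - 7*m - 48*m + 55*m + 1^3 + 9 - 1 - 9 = 0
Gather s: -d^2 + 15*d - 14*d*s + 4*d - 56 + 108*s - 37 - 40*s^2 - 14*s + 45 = -d^2 + 19*d - 40*s^2 + s*(94 - 14*d) - 48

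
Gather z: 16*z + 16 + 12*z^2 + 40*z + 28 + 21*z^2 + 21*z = 33*z^2 + 77*z + 44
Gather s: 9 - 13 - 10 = -14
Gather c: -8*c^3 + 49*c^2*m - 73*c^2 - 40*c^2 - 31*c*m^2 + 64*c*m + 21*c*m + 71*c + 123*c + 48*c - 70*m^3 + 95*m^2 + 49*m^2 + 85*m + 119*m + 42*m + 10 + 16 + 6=-8*c^3 + c^2*(49*m - 113) + c*(-31*m^2 + 85*m + 242) - 70*m^3 + 144*m^2 + 246*m + 32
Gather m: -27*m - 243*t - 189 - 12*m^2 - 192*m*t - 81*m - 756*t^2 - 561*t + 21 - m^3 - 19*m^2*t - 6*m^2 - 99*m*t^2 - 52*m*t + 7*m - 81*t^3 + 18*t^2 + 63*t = -m^3 + m^2*(-19*t - 18) + m*(-99*t^2 - 244*t - 101) - 81*t^3 - 738*t^2 - 741*t - 168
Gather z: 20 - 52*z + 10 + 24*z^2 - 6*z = 24*z^2 - 58*z + 30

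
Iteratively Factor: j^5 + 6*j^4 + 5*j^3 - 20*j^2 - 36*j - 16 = (j - 2)*(j^4 + 8*j^3 + 21*j^2 + 22*j + 8) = (j - 2)*(j + 1)*(j^3 + 7*j^2 + 14*j + 8) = (j - 2)*(j + 1)*(j + 2)*(j^2 + 5*j + 4) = (j - 2)*(j + 1)^2*(j + 2)*(j + 4)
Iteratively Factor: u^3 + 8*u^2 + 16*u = (u + 4)*(u^2 + 4*u) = u*(u + 4)*(u + 4)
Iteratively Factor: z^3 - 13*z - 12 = (z + 1)*(z^2 - z - 12) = (z - 4)*(z + 1)*(z + 3)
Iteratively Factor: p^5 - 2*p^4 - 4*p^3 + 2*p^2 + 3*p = (p - 3)*(p^4 + p^3 - p^2 - p) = (p - 3)*(p - 1)*(p^3 + 2*p^2 + p) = (p - 3)*(p - 1)*(p + 1)*(p^2 + p) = p*(p - 3)*(p - 1)*(p + 1)*(p + 1)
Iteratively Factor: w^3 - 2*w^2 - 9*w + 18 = (w + 3)*(w^2 - 5*w + 6) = (w - 2)*(w + 3)*(w - 3)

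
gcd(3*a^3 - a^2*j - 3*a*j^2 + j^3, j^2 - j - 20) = 1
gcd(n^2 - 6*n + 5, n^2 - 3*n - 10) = n - 5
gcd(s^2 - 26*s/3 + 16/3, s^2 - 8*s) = s - 8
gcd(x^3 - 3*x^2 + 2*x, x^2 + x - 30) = 1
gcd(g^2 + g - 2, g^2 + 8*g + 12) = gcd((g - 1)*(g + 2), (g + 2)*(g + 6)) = g + 2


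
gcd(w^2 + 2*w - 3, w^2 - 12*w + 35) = 1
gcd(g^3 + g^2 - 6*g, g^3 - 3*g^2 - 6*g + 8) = 1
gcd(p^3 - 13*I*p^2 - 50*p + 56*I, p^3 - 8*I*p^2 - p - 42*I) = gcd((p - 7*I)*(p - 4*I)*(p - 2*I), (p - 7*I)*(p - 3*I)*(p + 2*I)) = p - 7*I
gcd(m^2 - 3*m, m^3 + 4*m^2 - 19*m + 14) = 1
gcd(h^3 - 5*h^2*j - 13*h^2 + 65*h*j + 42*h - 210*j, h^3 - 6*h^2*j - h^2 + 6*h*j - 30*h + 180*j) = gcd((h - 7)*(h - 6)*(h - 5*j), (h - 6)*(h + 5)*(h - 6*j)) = h - 6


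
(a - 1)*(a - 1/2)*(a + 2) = a^3 + a^2/2 - 5*a/2 + 1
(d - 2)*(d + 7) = d^2 + 5*d - 14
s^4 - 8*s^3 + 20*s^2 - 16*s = s*(s - 4)*(s - 2)^2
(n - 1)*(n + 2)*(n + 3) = n^3 + 4*n^2 + n - 6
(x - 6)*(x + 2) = x^2 - 4*x - 12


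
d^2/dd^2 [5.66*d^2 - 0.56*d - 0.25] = 11.3200000000000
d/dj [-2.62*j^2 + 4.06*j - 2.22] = 4.06 - 5.24*j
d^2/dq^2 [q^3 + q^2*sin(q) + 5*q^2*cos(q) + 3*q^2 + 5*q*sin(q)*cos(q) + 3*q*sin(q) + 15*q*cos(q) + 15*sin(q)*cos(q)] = -q^2*sin(q) - 5*q^2*cos(q) - 23*q*sin(q) - 10*q*sin(2*q) - 11*q*cos(q) + 6*q - 28*sin(q) - 30*sin(2*q) + 16*cos(q) + 10*cos(2*q) + 6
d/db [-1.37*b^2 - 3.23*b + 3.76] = -2.74*b - 3.23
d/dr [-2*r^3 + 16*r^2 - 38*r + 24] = -6*r^2 + 32*r - 38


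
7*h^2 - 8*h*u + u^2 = (-7*h + u)*(-h + u)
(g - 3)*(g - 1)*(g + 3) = g^3 - g^2 - 9*g + 9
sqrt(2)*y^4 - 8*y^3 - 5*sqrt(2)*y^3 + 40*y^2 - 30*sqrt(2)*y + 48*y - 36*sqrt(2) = (y - 6)*(y - 3*sqrt(2))*(y - sqrt(2))*(sqrt(2)*y + sqrt(2))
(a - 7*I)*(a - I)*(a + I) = a^3 - 7*I*a^2 + a - 7*I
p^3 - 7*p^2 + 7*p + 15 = (p - 5)*(p - 3)*(p + 1)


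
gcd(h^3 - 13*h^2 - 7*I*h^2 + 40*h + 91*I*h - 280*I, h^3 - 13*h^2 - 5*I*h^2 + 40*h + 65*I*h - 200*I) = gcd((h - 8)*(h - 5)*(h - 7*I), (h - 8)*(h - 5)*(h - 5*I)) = h^2 - 13*h + 40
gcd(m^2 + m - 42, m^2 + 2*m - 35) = m + 7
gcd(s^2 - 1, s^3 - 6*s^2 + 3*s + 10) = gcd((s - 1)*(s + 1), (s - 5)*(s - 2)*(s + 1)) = s + 1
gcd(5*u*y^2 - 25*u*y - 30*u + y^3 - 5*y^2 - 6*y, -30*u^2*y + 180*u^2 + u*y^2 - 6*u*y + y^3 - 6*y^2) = y - 6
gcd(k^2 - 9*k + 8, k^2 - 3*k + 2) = k - 1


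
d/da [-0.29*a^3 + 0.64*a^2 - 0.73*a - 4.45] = -0.87*a^2 + 1.28*a - 0.73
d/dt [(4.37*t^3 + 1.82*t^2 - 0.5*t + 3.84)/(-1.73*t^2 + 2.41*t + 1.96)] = (-7.5601*t^4 + 21.0634*t^3 + 29.2168*t^2 + 20.4208*t - 10.2344)/(2.9929*t^4 - 8.3386*t^3 - 0.9735*t^2 + 9.4472*t + 3.8416)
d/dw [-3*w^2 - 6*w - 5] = -6*w - 6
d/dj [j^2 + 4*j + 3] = 2*j + 4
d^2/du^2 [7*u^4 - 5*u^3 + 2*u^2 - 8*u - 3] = 84*u^2 - 30*u + 4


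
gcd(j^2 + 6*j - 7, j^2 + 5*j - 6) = j - 1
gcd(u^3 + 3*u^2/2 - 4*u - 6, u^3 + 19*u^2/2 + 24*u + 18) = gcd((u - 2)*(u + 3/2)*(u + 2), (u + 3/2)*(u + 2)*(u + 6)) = u^2 + 7*u/2 + 3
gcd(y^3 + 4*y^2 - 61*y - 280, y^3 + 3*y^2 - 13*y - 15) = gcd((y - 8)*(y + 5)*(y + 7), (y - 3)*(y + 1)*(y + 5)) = y + 5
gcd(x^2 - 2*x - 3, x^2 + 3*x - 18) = x - 3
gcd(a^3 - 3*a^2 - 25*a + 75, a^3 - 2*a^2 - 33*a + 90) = a^2 - 8*a + 15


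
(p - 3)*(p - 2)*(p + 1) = p^3 - 4*p^2 + p + 6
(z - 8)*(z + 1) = z^2 - 7*z - 8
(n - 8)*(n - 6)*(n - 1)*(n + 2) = n^4 - 13*n^3 + 32*n^2 + 76*n - 96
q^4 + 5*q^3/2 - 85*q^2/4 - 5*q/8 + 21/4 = (q - 7/2)*(q - 1/2)*(q + 1/2)*(q + 6)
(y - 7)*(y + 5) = y^2 - 2*y - 35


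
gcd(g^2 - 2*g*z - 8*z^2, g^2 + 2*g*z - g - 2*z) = g + 2*z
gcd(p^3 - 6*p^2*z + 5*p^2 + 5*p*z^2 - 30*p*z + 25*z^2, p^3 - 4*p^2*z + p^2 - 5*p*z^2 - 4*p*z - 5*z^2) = -p + 5*z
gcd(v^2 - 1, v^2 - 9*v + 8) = v - 1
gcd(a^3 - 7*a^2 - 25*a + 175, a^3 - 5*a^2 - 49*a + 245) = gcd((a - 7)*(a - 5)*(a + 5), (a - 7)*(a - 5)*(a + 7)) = a^2 - 12*a + 35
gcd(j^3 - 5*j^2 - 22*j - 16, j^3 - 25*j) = 1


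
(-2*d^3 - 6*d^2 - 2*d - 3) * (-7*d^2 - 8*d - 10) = 14*d^5 + 58*d^4 + 82*d^3 + 97*d^2 + 44*d + 30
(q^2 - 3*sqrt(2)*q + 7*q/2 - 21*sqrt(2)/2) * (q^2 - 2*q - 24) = q^4 - 3*sqrt(2)*q^3 + 3*q^3/2 - 31*q^2 - 9*sqrt(2)*q^2/2 - 84*q + 93*sqrt(2)*q + 252*sqrt(2)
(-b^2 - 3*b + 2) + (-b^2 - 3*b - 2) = -2*b^2 - 6*b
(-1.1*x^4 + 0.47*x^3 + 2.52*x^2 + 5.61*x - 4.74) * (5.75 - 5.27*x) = 5.797*x^5 - 8.8019*x^4 - 10.5779*x^3 - 15.0747*x^2 + 57.2373*x - 27.255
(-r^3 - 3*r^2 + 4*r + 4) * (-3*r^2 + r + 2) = 3*r^5 + 8*r^4 - 17*r^3 - 14*r^2 + 12*r + 8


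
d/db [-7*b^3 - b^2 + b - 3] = -21*b^2 - 2*b + 1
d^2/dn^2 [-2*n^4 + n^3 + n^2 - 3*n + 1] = -24*n^2 + 6*n + 2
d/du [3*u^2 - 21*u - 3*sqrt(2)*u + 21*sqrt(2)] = 6*u - 21 - 3*sqrt(2)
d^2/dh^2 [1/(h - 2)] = 2/(h - 2)^3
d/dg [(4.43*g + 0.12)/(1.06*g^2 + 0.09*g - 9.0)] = (4.6958*g^2 + 0.3987*g - (2.12*g + 0.09)*(4.43*g + 0.12) - 39.87)/(1.06*g^2 + 0.09*g - 9.0)^2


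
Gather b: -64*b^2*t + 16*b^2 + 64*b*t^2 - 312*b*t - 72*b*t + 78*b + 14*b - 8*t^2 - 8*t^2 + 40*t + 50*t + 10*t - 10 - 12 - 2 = b^2*(16 - 64*t) + b*(64*t^2 - 384*t + 92) - 16*t^2 + 100*t - 24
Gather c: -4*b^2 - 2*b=-4*b^2 - 2*b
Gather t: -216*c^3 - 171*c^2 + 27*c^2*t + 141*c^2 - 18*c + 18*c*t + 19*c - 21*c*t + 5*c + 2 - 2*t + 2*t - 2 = -216*c^3 - 30*c^2 + 6*c + t*(27*c^2 - 3*c)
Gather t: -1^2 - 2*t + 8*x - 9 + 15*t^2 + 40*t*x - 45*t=15*t^2 + t*(40*x - 47) + 8*x - 10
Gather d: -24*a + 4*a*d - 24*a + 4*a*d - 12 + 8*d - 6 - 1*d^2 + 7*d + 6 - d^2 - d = -48*a - 2*d^2 + d*(8*a + 14) - 12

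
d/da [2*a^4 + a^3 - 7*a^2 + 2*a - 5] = 8*a^3 + 3*a^2 - 14*a + 2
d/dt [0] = 0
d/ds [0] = 0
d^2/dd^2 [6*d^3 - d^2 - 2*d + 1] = 36*d - 2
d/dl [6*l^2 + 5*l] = 12*l + 5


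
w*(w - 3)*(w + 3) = w^3 - 9*w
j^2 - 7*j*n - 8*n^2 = (j - 8*n)*(j + n)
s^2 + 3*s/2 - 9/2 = (s - 3/2)*(s + 3)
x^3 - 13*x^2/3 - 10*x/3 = x*(x - 5)*(x + 2/3)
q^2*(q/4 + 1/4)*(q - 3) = q^4/4 - q^3/2 - 3*q^2/4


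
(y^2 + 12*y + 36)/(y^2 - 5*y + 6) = (y^2 + 12*y + 36)/(y^2 - 5*y + 6)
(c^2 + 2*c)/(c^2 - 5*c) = (c + 2)/(c - 5)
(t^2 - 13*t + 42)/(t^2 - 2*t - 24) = (t - 7)/(t + 4)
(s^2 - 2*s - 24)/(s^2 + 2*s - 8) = (s - 6)/(s - 2)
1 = 1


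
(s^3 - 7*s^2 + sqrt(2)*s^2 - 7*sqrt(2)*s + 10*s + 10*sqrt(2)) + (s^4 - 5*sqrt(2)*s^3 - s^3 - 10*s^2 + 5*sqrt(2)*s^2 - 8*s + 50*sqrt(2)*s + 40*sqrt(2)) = s^4 - 5*sqrt(2)*s^3 - 17*s^2 + 6*sqrt(2)*s^2 + 2*s + 43*sqrt(2)*s + 50*sqrt(2)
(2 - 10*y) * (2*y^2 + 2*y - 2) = -20*y^3 - 16*y^2 + 24*y - 4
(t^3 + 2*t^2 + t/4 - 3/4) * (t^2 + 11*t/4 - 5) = t^5 + 19*t^4/4 + 3*t^3/4 - 161*t^2/16 - 53*t/16 + 15/4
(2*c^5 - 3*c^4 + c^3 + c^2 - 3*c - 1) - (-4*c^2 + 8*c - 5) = 2*c^5 - 3*c^4 + c^3 + 5*c^2 - 11*c + 4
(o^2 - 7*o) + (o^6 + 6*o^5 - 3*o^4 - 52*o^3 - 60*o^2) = o^6 + 6*o^5 - 3*o^4 - 52*o^3 - 59*o^2 - 7*o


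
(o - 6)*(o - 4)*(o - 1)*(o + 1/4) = o^4 - 43*o^3/4 + 125*o^2/4 - 31*o/2 - 6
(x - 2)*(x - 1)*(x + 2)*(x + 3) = x^4 + 2*x^3 - 7*x^2 - 8*x + 12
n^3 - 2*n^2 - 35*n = n*(n - 7)*(n + 5)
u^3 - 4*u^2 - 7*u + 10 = (u - 5)*(u - 1)*(u + 2)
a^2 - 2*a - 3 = (a - 3)*(a + 1)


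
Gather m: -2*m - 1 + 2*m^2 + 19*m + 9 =2*m^2 + 17*m + 8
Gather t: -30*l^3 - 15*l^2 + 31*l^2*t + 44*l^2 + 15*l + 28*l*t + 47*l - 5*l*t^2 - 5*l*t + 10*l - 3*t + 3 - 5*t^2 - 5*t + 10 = -30*l^3 + 29*l^2 + 72*l + t^2*(-5*l - 5) + t*(31*l^2 + 23*l - 8) + 13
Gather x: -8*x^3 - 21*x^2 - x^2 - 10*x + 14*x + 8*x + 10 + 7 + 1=-8*x^3 - 22*x^2 + 12*x + 18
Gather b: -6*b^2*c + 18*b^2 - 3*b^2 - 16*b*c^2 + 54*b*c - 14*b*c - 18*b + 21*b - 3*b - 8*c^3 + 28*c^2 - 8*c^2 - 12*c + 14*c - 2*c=b^2*(15 - 6*c) + b*(-16*c^2 + 40*c) - 8*c^3 + 20*c^2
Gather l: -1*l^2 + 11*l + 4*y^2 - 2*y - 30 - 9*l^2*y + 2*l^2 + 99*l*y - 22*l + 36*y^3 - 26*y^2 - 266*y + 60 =l^2*(1 - 9*y) + l*(99*y - 11) + 36*y^3 - 22*y^2 - 268*y + 30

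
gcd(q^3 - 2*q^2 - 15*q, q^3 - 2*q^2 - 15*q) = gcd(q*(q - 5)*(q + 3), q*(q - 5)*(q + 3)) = q^3 - 2*q^2 - 15*q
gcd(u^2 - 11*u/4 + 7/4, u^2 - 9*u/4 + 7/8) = u - 7/4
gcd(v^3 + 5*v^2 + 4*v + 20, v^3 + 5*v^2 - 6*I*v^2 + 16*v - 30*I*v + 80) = v^2 + v*(5 + 2*I) + 10*I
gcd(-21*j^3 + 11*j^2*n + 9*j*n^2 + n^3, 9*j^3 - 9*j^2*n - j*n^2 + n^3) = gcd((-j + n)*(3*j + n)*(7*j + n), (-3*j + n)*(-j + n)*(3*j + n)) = 3*j^2 - 2*j*n - n^2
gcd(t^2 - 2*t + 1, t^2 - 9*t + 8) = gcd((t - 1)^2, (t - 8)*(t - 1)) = t - 1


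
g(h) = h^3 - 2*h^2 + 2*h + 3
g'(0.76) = 0.69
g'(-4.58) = 83.25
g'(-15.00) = 737.00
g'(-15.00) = 737.00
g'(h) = 3*h^2 - 4*h + 2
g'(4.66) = 48.51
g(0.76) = 3.80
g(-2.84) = -41.72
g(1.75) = 5.73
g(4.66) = 70.08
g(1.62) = 5.24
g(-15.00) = -3852.00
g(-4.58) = -144.18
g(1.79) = 5.91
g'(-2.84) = 37.56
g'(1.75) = 4.19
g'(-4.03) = 66.84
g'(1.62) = 3.39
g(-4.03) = -102.99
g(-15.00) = -3852.00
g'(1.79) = 4.45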